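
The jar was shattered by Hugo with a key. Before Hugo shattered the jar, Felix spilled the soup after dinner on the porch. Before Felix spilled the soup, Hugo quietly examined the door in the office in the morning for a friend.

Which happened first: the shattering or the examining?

The connectives place the examining before the shattering.

the examining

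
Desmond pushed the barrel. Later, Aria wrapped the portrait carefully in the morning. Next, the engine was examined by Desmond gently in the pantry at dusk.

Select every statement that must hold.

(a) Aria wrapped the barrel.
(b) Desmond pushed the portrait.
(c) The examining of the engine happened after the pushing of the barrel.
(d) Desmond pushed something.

(c), (d)

(a) Not entailed — Aria wrapped the portrait, not the barrel; the barrel belongs to the pushing event.
(b) Not entailed — Desmond pushed the barrel, not the portrait; the portrait belongs to the wrapping event.
(c) Entailed — the narrative places the pushing before the examining.
(d) Entailed — generalizing the patient leaves a sub-description the original still satisfies.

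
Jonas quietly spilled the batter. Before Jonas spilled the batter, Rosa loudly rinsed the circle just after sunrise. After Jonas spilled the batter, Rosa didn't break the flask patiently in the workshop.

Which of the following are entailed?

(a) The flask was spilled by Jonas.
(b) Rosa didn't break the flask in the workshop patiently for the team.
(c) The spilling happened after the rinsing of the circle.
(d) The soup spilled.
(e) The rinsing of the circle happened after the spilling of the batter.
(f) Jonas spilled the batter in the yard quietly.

(b), (c)

(a) Not entailed — Jonas spilled the batter, not the flask; the flask belongs to the breaking event.
(b) Entailed — under negation, adding a further restriction is entailed: if no such breaking event occurred, none occurred for the team either.
(c) Entailed — the narrative places the rinsing before the spilling.
(d) Not entailed — the batter is what spilled, not the soup.
(e) Not entailed — the narrative places the rinsing before the spilling, not after.
(f) Not entailed — 'in the yard' adds information not in the original event.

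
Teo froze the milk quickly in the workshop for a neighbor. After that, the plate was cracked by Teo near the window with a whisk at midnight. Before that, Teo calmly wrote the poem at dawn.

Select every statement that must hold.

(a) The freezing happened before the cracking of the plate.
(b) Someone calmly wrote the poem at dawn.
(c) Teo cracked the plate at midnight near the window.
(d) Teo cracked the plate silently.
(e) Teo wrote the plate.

(a) Entailed — the narrative places the freezing before the cracking.
(b) Entailed — generalizing the agent leaves a sub-description the original still satisfies.
(c) Entailed — this follows by dropping conjuncts from the cracking event's description.
(d) Not entailed — 'silently' adds information not in the original event.
(e) Not entailed — Teo wrote the poem, not the plate; the plate belongs to the cracking event.

(a), (b), (c)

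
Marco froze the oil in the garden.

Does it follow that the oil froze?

'Marco froze the oil' is the causative; it entails the inchoative 'the oil froze'.

yes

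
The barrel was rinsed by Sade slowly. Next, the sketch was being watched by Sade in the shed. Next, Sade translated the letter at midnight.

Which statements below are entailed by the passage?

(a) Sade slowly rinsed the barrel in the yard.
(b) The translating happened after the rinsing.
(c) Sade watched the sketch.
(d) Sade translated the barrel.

(a) Not entailed — 'in the yard' adds information not in the original event.
(b) Entailed — the narrative places the rinsing before the translating.
(c) Entailed — 'watch' is an activity; 'was watching' entails that some watching happened, so 'watched' holds.
(d) Not entailed — Sade translated the letter, not the barrel; the barrel belongs to the rinsing event.

(b), (c)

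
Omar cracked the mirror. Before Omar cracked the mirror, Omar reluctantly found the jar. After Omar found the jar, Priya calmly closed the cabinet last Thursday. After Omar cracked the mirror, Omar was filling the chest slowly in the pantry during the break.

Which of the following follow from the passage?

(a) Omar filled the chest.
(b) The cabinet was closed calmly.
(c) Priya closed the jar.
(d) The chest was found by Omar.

(b)

(a) Not entailed — 'was filling' is progressive on an accomplishment; it does not entail the completed 'filled'.
(b) Entailed — this follows by dropping conjuncts from the closing event's description.
(c) Not entailed — Priya closed the cabinet, not the jar; the jar belongs to the finding event.
(d) Not entailed — Omar found the jar, not the chest; the chest belongs to the filling event.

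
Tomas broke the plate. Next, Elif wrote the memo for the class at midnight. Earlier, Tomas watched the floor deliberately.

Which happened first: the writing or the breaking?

The connectives place the breaking before the writing.

the breaking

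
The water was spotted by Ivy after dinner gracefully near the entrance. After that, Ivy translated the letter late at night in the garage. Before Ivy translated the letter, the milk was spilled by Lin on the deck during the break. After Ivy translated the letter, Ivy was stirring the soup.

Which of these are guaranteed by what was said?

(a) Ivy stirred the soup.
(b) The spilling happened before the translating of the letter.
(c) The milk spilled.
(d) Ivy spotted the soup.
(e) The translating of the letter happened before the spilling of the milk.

(a) Entailed — 'stir' is an activity; 'was stirring' entails that some stirring happened, so 'stirred' holds.
(b) Entailed — the narrative places the spilling before the translating.
(c) Entailed — 'Lin spilled the milk' is causative; it entails the inchoative 'the milk spilled'.
(d) Not entailed — Ivy spotted the water, not the soup; the soup belongs to the stirring event.
(e) Not entailed — the narrative places the spilling before the translating, not after.

(a), (b), (c)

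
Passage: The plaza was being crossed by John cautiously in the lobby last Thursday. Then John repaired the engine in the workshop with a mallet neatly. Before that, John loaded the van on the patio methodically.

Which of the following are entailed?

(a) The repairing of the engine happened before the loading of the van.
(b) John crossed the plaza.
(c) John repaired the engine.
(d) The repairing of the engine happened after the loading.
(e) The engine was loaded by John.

(a) Not entailed — the narrative places the loading before the repairing, not after.
(b) Not entailed — 'was crossing' is progressive on an accomplishment; it does not entail the completed 'crossed'.
(c) Entailed — this follows by dropping conjuncts from the repairing event's description.
(d) Entailed — the narrative places the loading before the repairing.
(e) Not entailed — John loaded the van, not the engine; the engine belongs to the repairing event.

(c), (d)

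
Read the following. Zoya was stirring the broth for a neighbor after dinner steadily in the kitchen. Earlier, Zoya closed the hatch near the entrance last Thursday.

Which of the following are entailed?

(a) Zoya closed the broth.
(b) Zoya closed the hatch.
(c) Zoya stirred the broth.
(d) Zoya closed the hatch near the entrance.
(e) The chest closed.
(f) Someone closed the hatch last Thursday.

(b), (c), (d), (f)

(a) Not entailed — Zoya closed the hatch, not the broth; the broth belongs to the stirring event.
(b) Entailed — the original entails any weakening of itself; this just drops 'near the entrance', 'last Thursday'.
(c) Entailed — 'stir' is an activity; 'was stirring' entails that some stirring happened, so 'stirred' holds.
(d) Entailed — every conjunct here is already in the original closing event.
(e) Not entailed — the hatch is what closed, not the chest.
(f) Entailed — this follows by dropping conjuncts from the closing event's description.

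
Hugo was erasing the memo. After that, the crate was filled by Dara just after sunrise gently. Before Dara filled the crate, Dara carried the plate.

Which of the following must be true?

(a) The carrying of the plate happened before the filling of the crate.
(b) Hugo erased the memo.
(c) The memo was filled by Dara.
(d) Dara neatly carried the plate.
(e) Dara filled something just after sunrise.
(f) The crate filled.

(a), (e), (f)

(a) Entailed — the narrative places the carrying before the filling.
(b) Not entailed — 'was erasing' is progressive on an accomplishment; it does not entail the completed 'erased'.
(c) Not entailed — Dara filled the crate, not the memo; the memo belongs to the erasing event.
(d) Not entailed — 'neatly' adds information not in the original event.
(e) Entailed — this follows by dropping conjuncts from the filling event's description.
(f) Entailed — 'Dara filled the crate' is causative; it entails the inchoative 'the crate filled'.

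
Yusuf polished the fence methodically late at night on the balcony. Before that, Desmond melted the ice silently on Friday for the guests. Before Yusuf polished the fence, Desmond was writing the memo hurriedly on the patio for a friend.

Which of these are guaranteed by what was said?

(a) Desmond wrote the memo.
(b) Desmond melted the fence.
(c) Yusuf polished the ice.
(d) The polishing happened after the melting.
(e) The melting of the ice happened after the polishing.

(a) Not entailed — 'was writing' is progressive on an accomplishment; it does not entail the completed 'wrote'.
(b) Not entailed — Desmond melted the ice, not the fence; the fence belongs to the polishing event.
(c) Not entailed — Yusuf polished the fence, not the ice; the ice belongs to the melting event.
(d) Entailed — the narrative places the melting before the polishing.
(e) Not entailed — the narrative places the melting before the polishing, not after.

(d)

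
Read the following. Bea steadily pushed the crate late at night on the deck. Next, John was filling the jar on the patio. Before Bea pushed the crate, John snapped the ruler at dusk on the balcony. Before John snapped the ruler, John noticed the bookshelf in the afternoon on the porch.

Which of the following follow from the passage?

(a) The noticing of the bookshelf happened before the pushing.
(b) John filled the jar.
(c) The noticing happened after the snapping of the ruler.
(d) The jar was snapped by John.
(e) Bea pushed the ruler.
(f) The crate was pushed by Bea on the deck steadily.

(a) Entailed — the narrative places the noticing before the pushing.
(b) Not entailed — 'was filling' is progressive on an accomplishment; it does not entail the completed 'filled'.
(c) Not entailed — the narrative places the noticing before the snapping, not after.
(d) Not entailed — John snapped the ruler, not the jar; the jar belongs to the filling event.
(e) Not entailed — Bea pushed the crate, not the ruler; the ruler belongs to the snapping event.
(f) Entailed — every conjunct here is already in the original pushing event.

(a), (f)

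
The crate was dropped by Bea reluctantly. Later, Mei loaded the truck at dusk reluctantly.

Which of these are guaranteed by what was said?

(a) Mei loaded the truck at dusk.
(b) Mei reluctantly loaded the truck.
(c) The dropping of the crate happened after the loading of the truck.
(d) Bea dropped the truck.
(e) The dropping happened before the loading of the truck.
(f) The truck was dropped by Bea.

(a) Entailed — dropping 'reluctantly' leaves a sub-description the original still satisfies.
(b) Entailed — this follows by dropping conjuncts from the loading event's description.
(c) Not entailed — the narrative places the dropping before the loading, not after.
(d) Not entailed — Bea dropped the crate, not the truck; the truck belongs to the loading event.
(e) Entailed — the narrative places the dropping before the loading.
(f) Not entailed — Bea dropped the crate, not the truck; the truck belongs to the loading event.

(a), (b), (e)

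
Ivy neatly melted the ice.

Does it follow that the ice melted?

yes

'Ivy melted the ice' is the causative; it entails the inchoative 'the ice melted'.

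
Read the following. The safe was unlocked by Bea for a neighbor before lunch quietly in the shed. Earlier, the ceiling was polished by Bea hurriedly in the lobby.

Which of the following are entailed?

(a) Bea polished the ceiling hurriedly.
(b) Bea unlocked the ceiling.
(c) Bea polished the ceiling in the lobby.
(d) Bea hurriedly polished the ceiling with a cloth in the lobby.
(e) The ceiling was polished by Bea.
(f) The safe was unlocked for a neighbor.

(a) Entailed — this follows by dropping conjuncts from the polishing event's description.
(b) Not entailed — Bea unlocked the safe, not the ceiling; the ceiling belongs to the polishing event.
(c) Entailed — this follows by dropping conjuncts from the polishing event's description.
(d) Not entailed — 'with a cloth' adds information not in the original event.
(e) Entailed — dropping 'hurriedly', 'in the lobby' leaves a sub-description the original still satisfies.
(f) Entailed — dropping 'before lunch', 'quietly', 'in the shed' and generalizing the agent leaves a sub-description the original still satisfies.

(a), (c), (e), (f)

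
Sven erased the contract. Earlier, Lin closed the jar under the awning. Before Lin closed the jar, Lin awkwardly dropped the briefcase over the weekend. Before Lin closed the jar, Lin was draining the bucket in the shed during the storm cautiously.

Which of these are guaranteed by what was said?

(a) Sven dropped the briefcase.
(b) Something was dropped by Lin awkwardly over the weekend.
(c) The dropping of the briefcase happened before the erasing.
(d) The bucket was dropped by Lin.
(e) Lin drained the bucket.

(a) Not entailed — the passage has Lin dropping the briefcase, not Sven.
(b) Entailed — the original entails any weakening of itself; this just generalizes the patient.
(c) Entailed — the narrative places the dropping before the erasing.
(d) Not entailed — Lin dropped the briefcase, not the bucket; the bucket belongs to the draining event.
(e) Not entailed — 'was draining' is progressive on an accomplishment; it does not entail the completed 'drained'.

(b), (c)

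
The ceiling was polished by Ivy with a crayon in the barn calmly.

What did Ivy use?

'with a crayon' marks the instrument of the polishing event.

a crayon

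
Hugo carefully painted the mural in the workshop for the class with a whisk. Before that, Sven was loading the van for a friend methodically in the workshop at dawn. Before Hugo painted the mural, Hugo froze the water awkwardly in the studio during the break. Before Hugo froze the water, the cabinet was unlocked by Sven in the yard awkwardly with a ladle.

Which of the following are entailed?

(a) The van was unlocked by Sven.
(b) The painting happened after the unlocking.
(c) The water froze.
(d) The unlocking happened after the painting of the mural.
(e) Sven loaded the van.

(a) Not entailed — Sven unlocked the cabinet, not the van; the van belongs to the loading event.
(b) Entailed — the narrative places the unlocking before the painting.
(c) Entailed — 'Hugo froze the water' is causative; it entails the inchoative 'the water froze'.
(d) Not entailed — the narrative places the unlocking before the painting, not after.
(e) Not entailed — 'was loading' is progressive on an accomplishment; it does not entail the completed 'loaded'.

(b), (c)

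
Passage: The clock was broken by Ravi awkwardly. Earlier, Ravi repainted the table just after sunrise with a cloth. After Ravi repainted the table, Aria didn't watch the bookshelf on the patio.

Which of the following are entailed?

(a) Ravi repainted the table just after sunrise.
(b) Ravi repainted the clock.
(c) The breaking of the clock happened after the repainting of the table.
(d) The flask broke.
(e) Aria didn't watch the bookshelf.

(a) Entailed — dropping 'with a cloth' leaves a sub-description the original still satisfies.
(b) Not entailed — Ravi repainted the table, not the clock; the clock belongs to the breaking event.
(c) Entailed — the narrative places the repainting before the breaking.
(d) Not entailed — the clock is what broke, not the flask.
(e) Not entailed — dropping 'on the patio' under negation is not valid — the original leaves open that Aria watched the bookshelf some other way.

(a), (c)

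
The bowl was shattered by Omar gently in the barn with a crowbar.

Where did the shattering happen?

in the barn

'in the barn' marks the location of the shattering event.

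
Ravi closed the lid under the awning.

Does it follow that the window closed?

no

Nothing is said about any window; only the lid is affected.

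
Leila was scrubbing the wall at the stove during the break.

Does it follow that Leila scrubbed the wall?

'scrub' is atelic; if Leila was scrubbing the wall, then Leila scrubbed the wall (for some time).

yes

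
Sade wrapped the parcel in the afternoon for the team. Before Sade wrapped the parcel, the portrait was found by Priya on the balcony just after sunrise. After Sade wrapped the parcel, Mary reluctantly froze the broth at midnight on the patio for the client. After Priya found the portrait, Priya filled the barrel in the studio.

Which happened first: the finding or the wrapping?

the finding

The connectives place the finding before the wrapping.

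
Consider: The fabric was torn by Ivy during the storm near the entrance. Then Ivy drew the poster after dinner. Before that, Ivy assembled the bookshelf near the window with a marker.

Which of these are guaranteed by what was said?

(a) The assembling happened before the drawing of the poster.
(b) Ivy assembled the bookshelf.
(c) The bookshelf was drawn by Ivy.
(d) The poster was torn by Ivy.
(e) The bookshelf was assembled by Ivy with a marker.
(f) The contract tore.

(a) Entailed — the narrative places the assembling before the drawing.
(b) Entailed — dropping 'with a marker', 'near the window' leaves a sub-description the original still satisfies.
(c) Not entailed — Ivy drew the poster, not the bookshelf; the bookshelf belongs to the assembling event.
(d) Not entailed — Ivy tore the fabric, not the poster; the poster belongs to the drawing event.
(e) Entailed — the original entails any weakening of itself; this just drops 'near the window'.
(f) Not entailed — the fabric is what tore, not the contract.

(a), (b), (e)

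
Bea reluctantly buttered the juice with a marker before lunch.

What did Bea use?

a marker

'with a marker' marks the instrument of the buttering event.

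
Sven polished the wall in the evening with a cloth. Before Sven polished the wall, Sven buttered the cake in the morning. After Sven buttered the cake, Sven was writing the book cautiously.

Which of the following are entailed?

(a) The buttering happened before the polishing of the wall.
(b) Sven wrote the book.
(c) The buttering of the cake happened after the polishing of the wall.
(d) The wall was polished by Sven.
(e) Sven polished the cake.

(a), (d)

(a) Entailed — the narrative places the buttering before the polishing.
(b) Not entailed — 'was writing' is progressive on an accomplishment; it does not entail the completed 'wrote'.
(c) Not entailed — the narrative places the buttering before the polishing, not after.
(d) Entailed — dropping 'with a cloth', 'in the evening' leaves a sub-description the original still satisfies.
(e) Not entailed — Sven polished the wall, not the cake; the cake belongs to the buttering event.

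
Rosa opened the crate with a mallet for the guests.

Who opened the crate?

'Rosa' marks the agent of the opening event.

Rosa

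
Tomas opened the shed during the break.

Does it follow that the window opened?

Nothing is said about any window; only the shed is affected.

no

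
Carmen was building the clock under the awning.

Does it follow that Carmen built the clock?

'was building' is progressive; for an accomplishment like 'build the clock', it doesn't entail completion.

no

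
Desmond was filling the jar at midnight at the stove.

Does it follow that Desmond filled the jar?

'was filling' is progressive; for an accomplishment like 'fill the jar', it doesn't entail completion.

no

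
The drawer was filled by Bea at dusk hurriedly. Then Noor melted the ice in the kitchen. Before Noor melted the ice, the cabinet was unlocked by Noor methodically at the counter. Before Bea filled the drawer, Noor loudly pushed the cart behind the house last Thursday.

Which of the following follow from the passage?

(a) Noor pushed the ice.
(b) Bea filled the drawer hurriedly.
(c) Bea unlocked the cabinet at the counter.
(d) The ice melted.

(a) Not entailed — Noor pushed the cart, not the ice; the ice belongs to the melting event.
(b) Entailed — every conjunct here is already in the original filling event.
(c) Not entailed — the passage has Noor unlocking the cabinet, not Bea.
(d) Entailed — 'Noor melted the ice' is causative; it entails the inchoative 'the ice melted'.

(b), (d)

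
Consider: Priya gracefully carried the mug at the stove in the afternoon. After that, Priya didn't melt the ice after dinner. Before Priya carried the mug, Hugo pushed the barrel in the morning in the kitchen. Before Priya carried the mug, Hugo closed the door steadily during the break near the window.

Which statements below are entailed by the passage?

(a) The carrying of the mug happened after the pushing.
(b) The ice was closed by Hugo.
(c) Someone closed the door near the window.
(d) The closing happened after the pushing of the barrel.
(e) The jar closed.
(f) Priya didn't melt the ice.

(a) Entailed — the narrative places the pushing before the carrying.
(b) Not entailed — Hugo closed the door, not the ice; the ice belongs to the melting event.
(c) Entailed — the original entails any weakening of itself; this just drops 'steadily', 'during the break' and generalizes the agent.
(d) Not entailed — the narrative doesn't order the pushing relative to the closing.
(e) Not entailed — the door is what closed, not the jar.
(f) Not entailed — dropping 'after dinner' under negation is not valid — the original leaves open that Priya melted the ice some other way.

(a), (c)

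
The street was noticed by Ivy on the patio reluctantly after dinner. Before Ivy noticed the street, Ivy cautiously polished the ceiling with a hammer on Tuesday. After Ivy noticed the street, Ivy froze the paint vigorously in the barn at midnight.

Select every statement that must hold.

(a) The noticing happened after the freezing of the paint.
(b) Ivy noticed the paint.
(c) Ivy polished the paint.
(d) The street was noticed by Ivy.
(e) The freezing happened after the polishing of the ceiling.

(d), (e)

(a) Not entailed — the narrative places the noticing before the freezing, not after.
(b) Not entailed — Ivy noticed the street, not the paint; the paint belongs to the freezing event.
(c) Not entailed — Ivy polished the ceiling, not the paint; the paint belongs to the freezing event.
(d) Entailed — dropping 'on the patio', 'after dinner', 'reluctantly' leaves a sub-description the original still satisfies.
(e) Entailed — the narrative places the polishing before the freezing.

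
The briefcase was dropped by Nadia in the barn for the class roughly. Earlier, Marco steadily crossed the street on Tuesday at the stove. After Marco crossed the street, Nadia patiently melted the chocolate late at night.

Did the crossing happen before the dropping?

The narrative orders the crossing before the dropping.

yes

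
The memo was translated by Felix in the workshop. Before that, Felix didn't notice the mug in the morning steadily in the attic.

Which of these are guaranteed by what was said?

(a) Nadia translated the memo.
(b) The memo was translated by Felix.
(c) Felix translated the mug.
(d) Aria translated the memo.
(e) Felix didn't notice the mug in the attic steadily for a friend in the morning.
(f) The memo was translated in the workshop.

(b), (e), (f)

(a) Not entailed — the passage has Felix translating the memo, not Nadia.
(b) Entailed — this follows by dropping conjuncts from the translating event's description.
(c) Not entailed — Felix translated the memo, not the mug; the mug belongs to the noticing event.
(d) Not entailed — the passage has Felix translating the memo, not Aria.
(e) Entailed — under negation, adding a further restriction is entailed: if no such noticing event occurred, none occurred for a friend either.
(f) Entailed — generalizing the agent leaves a sub-description the original still satisfies.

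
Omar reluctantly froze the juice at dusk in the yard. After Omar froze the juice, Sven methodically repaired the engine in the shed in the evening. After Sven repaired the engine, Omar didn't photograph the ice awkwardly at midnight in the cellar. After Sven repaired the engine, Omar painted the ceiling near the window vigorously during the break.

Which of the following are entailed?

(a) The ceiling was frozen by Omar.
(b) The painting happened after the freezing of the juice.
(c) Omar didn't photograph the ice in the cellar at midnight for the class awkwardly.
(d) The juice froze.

(a) Not entailed — Omar froze the juice, not the ceiling; the ceiling belongs to the painting event.
(b) Entailed — the narrative places the freezing before the painting.
(c) Entailed — under negation, adding a further restriction is entailed: if no such photographing event occurred, none occurred for the class either.
(d) Entailed — 'Omar froze the juice' is causative; it entails the inchoative 'the juice froze'.

(b), (c), (d)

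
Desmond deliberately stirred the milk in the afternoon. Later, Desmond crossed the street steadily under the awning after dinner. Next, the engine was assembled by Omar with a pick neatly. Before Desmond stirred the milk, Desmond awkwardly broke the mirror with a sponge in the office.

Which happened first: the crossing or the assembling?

the crossing

The connectives place the crossing before the assembling.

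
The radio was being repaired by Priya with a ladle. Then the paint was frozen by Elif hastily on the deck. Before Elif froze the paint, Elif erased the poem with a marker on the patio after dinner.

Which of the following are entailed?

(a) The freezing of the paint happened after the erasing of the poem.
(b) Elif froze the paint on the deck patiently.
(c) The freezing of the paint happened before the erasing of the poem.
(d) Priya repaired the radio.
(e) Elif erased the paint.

(a) Entailed — the narrative places the erasing before the freezing.
(b) Not entailed — 'patiently' adds a manner not in (and inconsistent with) the original.
(c) Not entailed — the narrative places the erasing before the freezing, not after.
(d) Not entailed — 'was repairing' is progressive on an accomplishment; it does not entail the completed 'repaired'.
(e) Not entailed — Elif erased the poem, not the paint; the paint belongs to the freezing event.

(a)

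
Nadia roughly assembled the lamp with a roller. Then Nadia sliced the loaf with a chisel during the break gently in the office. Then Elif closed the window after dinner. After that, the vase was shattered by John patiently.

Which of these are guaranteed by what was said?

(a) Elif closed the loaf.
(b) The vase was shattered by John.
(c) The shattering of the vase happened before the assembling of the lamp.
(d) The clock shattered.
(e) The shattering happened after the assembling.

(a) Not entailed — Elif closed the window, not the loaf; the loaf belongs to the slicing event.
(b) Entailed — dropping 'patiently' leaves a sub-description the original still satisfies.
(c) Not entailed — the narrative places the assembling before the shattering, not after.
(d) Not entailed — the vase is what shattered, not the clock.
(e) Entailed — the narrative places the assembling before the shattering.

(b), (e)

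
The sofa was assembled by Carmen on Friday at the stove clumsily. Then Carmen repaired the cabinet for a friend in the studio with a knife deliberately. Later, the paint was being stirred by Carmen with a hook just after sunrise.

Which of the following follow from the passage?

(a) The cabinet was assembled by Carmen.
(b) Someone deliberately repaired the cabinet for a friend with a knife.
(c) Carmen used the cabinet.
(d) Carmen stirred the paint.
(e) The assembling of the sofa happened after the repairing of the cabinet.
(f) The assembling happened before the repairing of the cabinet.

(b), (d), (f)

(a) Not entailed — Carmen assembled the sofa, not the cabinet; the cabinet belongs to the repairing event.
(b) Entailed — the original entails any weakening of itself; this just drops 'in the studio' and generalizes the agent.
(c) Not entailed — the cabinet is the patient, not an instrument — Carmen used a knife.
(d) Entailed — 'stir' is an activity; 'was stirring' entails that some stirring happened, so 'stirred' holds.
(e) Not entailed — the narrative places the assembling before the repairing, not after.
(f) Entailed — the narrative places the assembling before the repairing.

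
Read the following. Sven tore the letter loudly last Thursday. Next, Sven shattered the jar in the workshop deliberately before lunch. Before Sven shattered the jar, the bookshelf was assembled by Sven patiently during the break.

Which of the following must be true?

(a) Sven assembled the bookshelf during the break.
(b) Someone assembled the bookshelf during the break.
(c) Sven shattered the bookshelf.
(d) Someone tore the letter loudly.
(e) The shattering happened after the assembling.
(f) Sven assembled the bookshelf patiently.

(a) Entailed — every conjunct here is already in the original assembling event.
(b) Entailed — dropping 'patiently' and generalizing the agent leaves a sub-description the original still satisfies.
(c) Not entailed — Sven shattered the jar, not the bookshelf; the bookshelf belongs to the assembling event.
(d) Entailed — the original entails any weakening of itself; this just drops 'last Thursday' and generalizes the agent.
(e) Entailed — the narrative places the assembling before the shattering.
(f) Entailed — the original entails any weakening of itself; this just drops 'during the break'.

(a), (b), (d), (e), (f)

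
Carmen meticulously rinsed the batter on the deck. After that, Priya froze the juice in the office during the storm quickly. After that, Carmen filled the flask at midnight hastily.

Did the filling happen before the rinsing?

no

The narrative orders the rinsing before the filling.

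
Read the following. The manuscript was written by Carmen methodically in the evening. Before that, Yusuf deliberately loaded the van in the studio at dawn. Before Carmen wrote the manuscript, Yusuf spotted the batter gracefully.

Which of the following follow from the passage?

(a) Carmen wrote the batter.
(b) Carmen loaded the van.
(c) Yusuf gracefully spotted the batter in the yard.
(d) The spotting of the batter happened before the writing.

(a) Not entailed — Carmen wrote the manuscript, not the batter; the batter belongs to the spotting event.
(b) Not entailed — the passage has Yusuf loading the van, not Carmen.
(c) Not entailed — 'in the yard' adds information not in the original event.
(d) Entailed — the narrative places the spotting before the writing.

(d)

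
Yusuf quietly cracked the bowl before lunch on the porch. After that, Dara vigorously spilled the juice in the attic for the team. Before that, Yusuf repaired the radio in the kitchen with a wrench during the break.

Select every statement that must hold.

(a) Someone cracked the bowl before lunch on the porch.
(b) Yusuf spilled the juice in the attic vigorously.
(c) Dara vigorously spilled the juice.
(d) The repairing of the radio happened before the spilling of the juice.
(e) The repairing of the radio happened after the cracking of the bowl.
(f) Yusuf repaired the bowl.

(a) Entailed — this follows by dropping conjuncts from the cracking event's description.
(b) Not entailed — the passage has Dara spilling the juice, not Yusuf.
(c) Entailed — dropping 'for the team', 'in the attic' leaves a sub-description the original still satisfies.
(d) Entailed — the narrative places the repairing before the spilling.
(e) Not entailed — the narrative doesn't order the cracking relative to the repairing.
(f) Not entailed — Yusuf repaired the radio, not the bowl; the bowl belongs to the cracking event.

(a), (c), (d)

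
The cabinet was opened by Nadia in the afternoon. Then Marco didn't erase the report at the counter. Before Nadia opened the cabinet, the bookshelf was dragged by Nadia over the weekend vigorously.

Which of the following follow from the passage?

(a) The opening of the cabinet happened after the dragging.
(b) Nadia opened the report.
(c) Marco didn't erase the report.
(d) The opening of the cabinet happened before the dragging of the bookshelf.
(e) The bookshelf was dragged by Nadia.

(a), (e)

(a) Entailed — the narrative places the dragging before the opening.
(b) Not entailed — Nadia opened the cabinet, not the report; the report belongs to the erasing event.
(c) Not entailed — dropping 'at the counter' under negation is not valid — the original leaves open that Marco erased the report some other way.
(d) Not entailed — the narrative places the dragging before the opening, not after.
(e) Entailed — the original entails any weakening of itself; this just drops 'vigorously', 'over the weekend'.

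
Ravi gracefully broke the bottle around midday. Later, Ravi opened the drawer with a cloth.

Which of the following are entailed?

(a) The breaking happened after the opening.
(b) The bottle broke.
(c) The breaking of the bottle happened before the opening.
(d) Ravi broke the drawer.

(a) Not entailed — the narrative places the breaking before the opening, not after.
(b) Entailed — 'Ravi broke the bottle' is causative; it entails the inchoative 'the bottle broke'.
(c) Entailed — the narrative places the breaking before the opening.
(d) Not entailed — Ravi broke the bottle, not the drawer; the drawer belongs to the opening event.

(b), (c)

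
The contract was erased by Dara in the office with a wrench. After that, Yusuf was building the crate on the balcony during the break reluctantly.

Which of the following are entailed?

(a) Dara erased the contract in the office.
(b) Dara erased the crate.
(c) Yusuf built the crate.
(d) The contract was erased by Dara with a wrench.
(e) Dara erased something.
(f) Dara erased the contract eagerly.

(a), (d), (e)

(a) Entailed — this follows by dropping conjuncts from the erasing event's description.
(b) Not entailed — Dara erased the contract, not the crate; the crate belongs to the building event.
(c) Not entailed — 'was building' is progressive on an accomplishment; it does not entail the completed 'built'.
(d) Entailed — the original entails any weakening of itself; this just drops 'in the office'.
(e) Entailed — dropping 'with a wrench', 'in the office' and generalizing the patient leaves a sub-description the original still satisfies.
(f) Not entailed — 'eagerly' adds information not in the original event.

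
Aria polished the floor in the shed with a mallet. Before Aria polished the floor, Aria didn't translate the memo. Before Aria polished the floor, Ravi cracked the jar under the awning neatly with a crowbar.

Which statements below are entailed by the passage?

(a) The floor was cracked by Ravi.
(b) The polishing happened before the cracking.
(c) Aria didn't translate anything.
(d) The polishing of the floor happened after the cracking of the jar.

(d)

(a) Not entailed — Ravi cracked the jar, not the floor; the floor belongs to the polishing event.
(b) Not entailed — the narrative places the cracking before the polishing, not after.
(c) Not entailed — the original only denies this specific event; Aria may have translated something else.
(d) Entailed — the narrative places the cracking before the polishing.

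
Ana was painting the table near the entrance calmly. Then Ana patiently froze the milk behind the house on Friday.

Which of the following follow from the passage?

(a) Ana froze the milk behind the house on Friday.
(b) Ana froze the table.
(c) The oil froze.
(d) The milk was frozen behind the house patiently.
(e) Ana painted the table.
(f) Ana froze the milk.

(a), (d), (f)

(a) Entailed — every conjunct here is already in the original freezing event.
(b) Not entailed — Ana froze the milk, not the table; the table belongs to the painting event.
(c) Not entailed — the milk is what froze, not the oil.
(d) Entailed — this follows by dropping conjuncts from the freezing event's description.
(e) Not entailed — 'was painting' is progressive on an accomplishment; it does not entail the completed 'painted'.
(f) Entailed — this follows by dropping conjuncts from the freezing event's description.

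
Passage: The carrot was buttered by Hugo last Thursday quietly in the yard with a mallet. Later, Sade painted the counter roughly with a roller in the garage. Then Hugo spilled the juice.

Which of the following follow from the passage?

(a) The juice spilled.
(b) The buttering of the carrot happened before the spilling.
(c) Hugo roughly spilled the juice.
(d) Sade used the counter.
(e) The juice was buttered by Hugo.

(a), (b)

(a) Entailed — 'Hugo spilled the juice' is causative; it entails the inchoative 'the juice spilled'.
(b) Entailed — the narrative places the buttering before the spilling.
(c) Not entailed — 'roughly' adds information not in the original event.
(d) Not entailed — the counter is the patient, not an instrument — Sade used a roller.
(e) Not entailed — Hugo buttered the carrot, not the juice; the juice belongs to the spilling event.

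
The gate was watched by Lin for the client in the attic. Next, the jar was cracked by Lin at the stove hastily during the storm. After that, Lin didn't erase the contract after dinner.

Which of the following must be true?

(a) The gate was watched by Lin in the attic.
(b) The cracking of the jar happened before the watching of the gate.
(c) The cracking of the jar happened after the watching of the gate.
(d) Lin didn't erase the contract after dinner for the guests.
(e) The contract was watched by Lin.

(a), (c), (d)

(a) Entailed — the original entails any weakening of itself; this just drops 'for the client'.
(b) Not entailed — the narrative places the watching before the cracking, not after.
(c) Entailed — the narrative places the watching before the cracking.
(d) Entailed — under negation, adding a further restriction is entailed: if no such erasing event occurred, none occurred for the guests either.
(e) Not entailed — Lin watched the gate, not the contract; the contract belongs to the erasing event.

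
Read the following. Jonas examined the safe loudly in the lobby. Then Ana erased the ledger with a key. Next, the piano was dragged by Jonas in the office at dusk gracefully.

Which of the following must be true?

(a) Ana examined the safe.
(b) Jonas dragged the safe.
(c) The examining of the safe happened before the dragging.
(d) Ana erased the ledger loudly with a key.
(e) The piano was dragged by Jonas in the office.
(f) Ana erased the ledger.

(a) Not entailed — the passage has Jonas examining the safe, not Ana.
(b) Not entailed — Jonas dragged the piano, not the safe; the safe belongs to the examining event.
(c) Entailed — the narrative places the examining before the dragging.
(d) Not entailed — 'loudly' adds information not in the original event.
(e) Entailed — this follows by dropping conjuncts from the dragging event's description.
(f) Entailed — every conjunct here is already in the original erasing event.

(c), (e), (f)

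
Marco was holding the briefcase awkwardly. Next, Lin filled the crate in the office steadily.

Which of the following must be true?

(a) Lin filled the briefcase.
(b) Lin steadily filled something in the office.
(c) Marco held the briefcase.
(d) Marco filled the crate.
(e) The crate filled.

(b), (c), (e)

(a) Not entailed — Lin filled the crate, not the briefcase; the briefcase belongs to the holding event.
(b) Entailed — generalizing the patient leaves a sub-description the original still satisfies.
(c) Entailed — 'hold' is an activity; 'was holding' entails that some holding happened, so 'held' holds.
(d) Not entailed — the passage has Lin filling the crate, not Marco.
(e) Entailed — 'Lin filled the crate' is causative; it entails the inchoative 'the crate filled'.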